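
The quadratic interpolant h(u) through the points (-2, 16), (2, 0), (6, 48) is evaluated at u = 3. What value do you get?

L_0(3) = (1)·(-3)/[(-4)·(-8)] = -3/32
L_1(3) = (5)·(-3)/[(4)·(-4)] = 15/16
L_2(3) = (5)·(1)/[(8)·(4)] = 5/32
Sum: 16·(-3/32) + 0 + 48·(5/32) = 6

6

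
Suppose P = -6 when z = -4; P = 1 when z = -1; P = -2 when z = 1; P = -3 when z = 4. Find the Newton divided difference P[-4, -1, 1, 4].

P[-4,-1] = (1 - (-6)) / (-1 - (-4)) = 7/3
P[-1,1] = (-2 - 1) / (1 - (-1)) = -3/2
P[1,4] = (-3 - (-2)) / (4 - 1) = -1/3
P[-4,-1,1] = (-3/2 - 7/3) / (1 - (-4)) = -23/30
P[-1,1,4] = (-1/3 - (-3/2)) / (4 - (-1)) = 7/30
P[-4,-1,1,4] = (7/30 - (-23/30)) / (4 - (-4)) = 1/8

1/8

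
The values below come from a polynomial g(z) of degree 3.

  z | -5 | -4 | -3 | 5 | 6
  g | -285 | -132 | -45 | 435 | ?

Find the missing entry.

The 4 known values determine g uniquely (degree ≤ 3).
Evaluate each Lagrange basis at z = 6:
L_0(6) = (10)·(9)·(1)/[(-1)·(-2)·(-10)] = -9/2
L_1(6) = (11)·(9)·(1)/[(1)·(-1)·(-9)] = 11
L_2(6) = (11)·(10)·(1)/[(2)·(1)·(-8)] = -55/8
L_3(6) = (11)·(10)·(9)/[(10)·(9)·(8)] = 11/8
Sum: (-285)·(-9/2) + (-132)·(11) + (-45)·(-55/8) + 435·(11/8) = 738

738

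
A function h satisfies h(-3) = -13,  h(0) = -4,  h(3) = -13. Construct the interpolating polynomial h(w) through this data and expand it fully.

Build the Lagrange basis polynomials:
L_0(w) = w(w - 3) / [18] = (1/18)w^2 - (1/6)w
L_1(w) = (w + 3)(w - 3) / [-9] = -(1/9)w^2 + 1
L_2(w) = (w + 3)w / [18] = (1/18)w^2 + (1/6)w
h(w) = (-13)·L_0 + (-4)·L_1 + (-13)·L_2
  (-13)·L_0(w) = -(13/18)w^2 + (13/6)w
  (-4)·L_1(w) = (4/9)w^2 - 4
  (-13)·L_2(w) = -(13/18)w^2 - (13/6)w
Adding term by term: -w^2 - 4

h(w) = -w^2 - 4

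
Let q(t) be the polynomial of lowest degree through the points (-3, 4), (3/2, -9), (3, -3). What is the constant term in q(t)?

-59/6

L_0(t) = (t - 3/2)(t - 3) / [27] = (1/27)t^2 - (1/6)t + 1/6
L_1(t) = (t + 3)(t - 3) / [-27/4] = -(4/27)t^2 + 4/3
L_2(t) = (t + 3)(t - 3/2) / [9] = (1/9)t^2 + (1/6)t - 1/2
q(t) = 4·L_0 + (-9)·L_1 + (-3)·L_2
Only the constant term is needed; take it from each L_i and combine:
4·(1/6) + (-9)·(4/3) + (-3)·(-1/2) = -59/6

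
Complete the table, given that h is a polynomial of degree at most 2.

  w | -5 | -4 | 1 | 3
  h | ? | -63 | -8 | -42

The 3 known values determine h uniquely (degree ≤ 2).
L_0(-5) = (-6)·(-8)/[(-5)·(-7)] = 48/35
L_1(-5) = (-1)·(-8)/[(5)·(-2)] = -4/5
L_2(-5) = (-1)·(-6)/[(7)·(2)] = 3/7
Sum: (-63)·(48/35) + (-8)·(-4/5) + (-42)·(3/7) = -98

-98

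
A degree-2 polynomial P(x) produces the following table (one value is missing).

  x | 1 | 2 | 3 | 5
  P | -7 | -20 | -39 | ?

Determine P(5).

-95

The 3 known values determine P uniquely (degree ≤ 2).
Evaluate each Lagrange basis at x = 5:
L_0(5) = (3)·(2)/[(-1)·(-2)] = 3
L_1(5) = (4)·(2)/[(1)·(-1)] = -8
L_2(5) = (4)·(3)/[(2)·(1)] = 6
Sum: (-7)·(3) + (-20)·(-8) + (-39)·(6) = -95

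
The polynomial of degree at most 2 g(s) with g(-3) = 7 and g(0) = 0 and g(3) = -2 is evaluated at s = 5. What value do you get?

L_0(5) = (5)·(2)/[(-3)·(-6)] = 5/9
L_1(5) = (8)·(2)/[(3)·(-3)] = -16/9
L_2(5) = (8)·(5)/[(6)·(3)] = 20/9
Sum: 7·(5/9) + 0 + (-2)·(20/9) = -5/9

-5/9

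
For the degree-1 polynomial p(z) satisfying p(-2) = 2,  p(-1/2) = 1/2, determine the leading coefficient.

L_0(z) = (z + 1/2) / [-3/2] = -(2/3)z - 1/3
L_1(z) = (z + 2) / [3/2] = (2/3)z + 4/3
p(z) = 2·L_0 + (1/2)·L_1
Only the coefficient of z is needed; take it from each L_i and combine:
2·(-2/3) + (1/2)·(2/3) = -1

-1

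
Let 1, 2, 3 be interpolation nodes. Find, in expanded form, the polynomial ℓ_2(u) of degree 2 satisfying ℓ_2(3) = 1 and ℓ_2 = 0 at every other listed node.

ℓ_2(u) = (1/2)u^2 - (3/2)u + 1

ℓ_2(u) = (u - 1)(u - 2) / [(2)·(1)]
       = (u^2 - 3u + 2) / (2)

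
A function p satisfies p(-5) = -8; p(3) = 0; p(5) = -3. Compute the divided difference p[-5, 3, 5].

-1/4

p[-5,3] = (0 - (-8)) / (3 - (-5)) = 1
p[3,5] = (-3 - 0) / (5 - 3) = -3/2
p[-5,3,5] = (-3/2 - 1) / (5 - (-5)) = -1/4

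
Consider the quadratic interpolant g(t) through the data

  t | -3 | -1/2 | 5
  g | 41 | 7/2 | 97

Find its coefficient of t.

L_0(t) = (t + 1/2)(t - 5) / [20] = (1/20)t^2 - (9/40)t - 1/8
L_1(t) = (t + 3)(t - 5) / [-55/4] = -(4/55)t^2 + (8/55)t + 12/11
L_2(t) = (t + 3)(t + 1/2) / [44] = (1/44)t^2 + (7/88)t + 3/88
g(t) = 41·L_0 + (7/2)·L_1 + 97·L_2
Only the coefficient of t is needed; take it from each L_i and combine:
41·(-9/40) + (7/2)·(8/55) + 97·(7/88) = -1

-1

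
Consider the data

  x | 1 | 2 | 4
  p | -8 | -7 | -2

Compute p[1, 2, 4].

p[1,2] = (-7 - (-8)) / (2 - 1) = 1
p[2,4] = (-2 - (-7)) / (4 - 2) = 5/2
p[1,2,4] = (5/2 - 1) / (4 - 1) = 1/2

1/2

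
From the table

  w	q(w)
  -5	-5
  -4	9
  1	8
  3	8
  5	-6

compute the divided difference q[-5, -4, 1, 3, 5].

q[-5,-4] = (9 - (-5)) / (-4 - (-5)) = 14
q[-4,1] = (8 - 9) / (1 - (-4)) = -1/5
q[1,3] = (8 - 8) / (3 - 1) = 0
q[3,5] = (-6 - 8) / (5 - 3) = -7
q[-5,-4,1] = (-1/5 - 14) / (1 - (-5)) = -71/30
q[-4,1,3] = (0 - (-1/5)) / (3 - (-4)) = 1/35
q[1,3,5] = (-7 - 0) / (5 - 1) = -7/4
q[-5,-4,1,3] = (1/35 - (-71/30)) / (3 - (-5)) = 503/1680
q[-4,1,3,5] = (-7/4 - 1/35) / (5 - (-4)) = -83/420
q[-5,-4,1,3,5] = (-83/420 - 503/1680) / (5 - (-5)) = -167/3360

-167/3360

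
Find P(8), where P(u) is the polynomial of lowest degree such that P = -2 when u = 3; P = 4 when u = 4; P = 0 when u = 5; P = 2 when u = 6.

Evaluate each Lagrange basis at u = 8:
L_0(8) = (4)·(3)·(2)/[(-1)·(-2)·(-3)] = -4
L_1(8) = (5)·(3)·(2)/[(1)·(-1)·(-2)] = 15
L_2(8) = (5)·(4)·(2)/[(2)·(1)·(-1)] = -20
L_3(8) = (5)·(4)·(3)/[(3)·(2)·(1)] = 10
Sum: (-2)·(-4) + 4·(15) + 0 + 2·(10) = 88

88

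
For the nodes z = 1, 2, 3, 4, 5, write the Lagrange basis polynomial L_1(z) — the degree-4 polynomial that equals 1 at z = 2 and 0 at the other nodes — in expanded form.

L_1(z) = (z - 1)(z - 3)(z - 4)(z - 5) / [(1)·(-1)·(-2)·(-3)]
       = (z^4 - 13z^3 + 59z^2 - 107z + 60) / (-6)

L_1(z) = -(1/6)z^4 + (13/6)z^3 - (59/6)z^2 + (107/6)z - 10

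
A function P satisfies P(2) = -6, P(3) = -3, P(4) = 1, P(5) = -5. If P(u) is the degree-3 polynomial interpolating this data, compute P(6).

-32

Evaluate each Lagrange basis at u = 6:
L_0(6) = (3)·(2)·(1)/[(-1)·(-2)·(-3)] = -1
L_1(6) = (4)·(2)·(1)/[(1)·(-1)·(-2)] = 4
L_2(6) = (4)·(3)·(1)/[(2)·(1)·(-1)] = -6
L_3(6) = (4)·(3)·(2)/[(3)·(2)·(1)] = 4
Sum: (-6)·(-1) + (-3)·(4) + 1·(-6) + (-5)·(4) = -32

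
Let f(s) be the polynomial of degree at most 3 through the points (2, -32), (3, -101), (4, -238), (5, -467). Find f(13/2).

Using Newton's divided-difference form:
f[2,3] = (-101 - (-32)) / (3 - 2) = -69
f[3,4] = (-238 - (-101)) / (4 - 3) = -137
f[4,5] = (-467 - (-238)) / (5 - 4) = -229
f[2,3,4] = (-137 - (-69)) / (4 - 2) = -34
f[3,4,5] = (-229 - (-137)) / (5 - 3) = -46
f[2,3,4,5] = (-46 - (-34)) / (5 - 2) = -4
f(13/2) = -32 + (-69)·(9/2) + (-34)·(9/2)·(7/2) + (-4)·(9/2)·(7/2)·(5/2) = -2071/2

-2071/2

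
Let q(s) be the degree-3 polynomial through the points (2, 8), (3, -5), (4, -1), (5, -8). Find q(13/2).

Evaluate each Lagrange basis at s = 13/2:
L_0(13/2) = (7/2)·(5/2)·(3/2)/[(-1)·(-2)·(-3)] = -35/16
L_1(13/2) = (9/2)·(5/2)·(3/2)/[(1)·(-1)·(-2)] = 135/16
L_2(13/2) = (9/2)·(7/2)·(3/2)/[(2)·(1)·(-1)] = -189/16
L_3(13/2) = (9/2)·(7/2)·(5/2)/[(3)·(2)·(1)] = 105/16
Sum: 8·(-35/16) + (-5)·(135/16) + (-1)·(-189/16) + (-8)·(105/16) = -803/8

-803/8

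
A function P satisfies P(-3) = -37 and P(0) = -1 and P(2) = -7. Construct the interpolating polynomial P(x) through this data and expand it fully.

P(x) = -3x^2 + 3x - 1

Build the Lagrange basis polynomials:
L_0(x) = x(x - 2) / [15] = (1/15)x^2 - (2/15)x
L_1(x) = (x + 3)(x - 2) / [-6] = -(1/6)x^2 - (1/6)x + 1
L_2(x) = (x + 3)x / [10] = (1/10)x^2 + (3/10)x
P(x) = (-37)·L_0 + (-1)·L_1 + (-7)·L_2
  (-37)·L_0(x) = -(37/15)x^2 + (74/15)x
  (-1)·L_1(x) = (1/6)x^2 + (1/6)x - 1
  (-7)·L_2(x) = -(7/10)x^2 - (21/10)x
Adding term by term: -3x^2 + 3x - 1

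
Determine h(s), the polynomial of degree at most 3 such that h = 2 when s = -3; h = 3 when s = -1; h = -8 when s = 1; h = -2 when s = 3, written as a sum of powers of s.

h(s) = (29/48)s^3 + (5/16)s^2 - (293/48)s - 45/16

Newton's divided differences:
h[-3,-1] = (3 - 2) / (-1 - (-3)) = 1/2
h[-1,1] = (-8 - 3) / (1 - (-1)) = -11/2
h[1,3] = (-2 - (-8)) / (3 - 1) = 3
h[-3,-1,1] = (-11/2 - 1/2) / (1 - (-3)) = -3/2
h[-1,1,3] = (3 - (-11/2)) / (3 - (-1)) = 17/8
h[-3,-1,1,3] = (17/8 - (-3/2)) / (3 - (-3)) = 29/48
h(s) = 2 + (1/2)·(s + 3) + (-3/2)·(s + 3)(s + 1) + (29/48)·(s + 3)(s + 1)(s - 1)
Expanding: h(s) = (29/48)s^3 + (5/16)s^2 - (293/48)s - 45/16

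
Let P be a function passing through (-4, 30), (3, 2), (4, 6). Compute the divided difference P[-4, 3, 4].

P[-4,3] = (2 - 30) / (3 - (-4)) = -4
P[3,4] = (6 - 2) / (4 - 3) = 4
P[-4,3,4] = (4 - (-4)) / (4 - (-4)) = 1

1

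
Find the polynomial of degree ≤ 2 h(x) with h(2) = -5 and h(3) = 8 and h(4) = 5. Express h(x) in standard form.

Build the Lagrange basis polynomials:
L_0(x) = (x - 3)(x - 4) / [2] = (1/2)x^2 - (7/2)x + 6
L_1(x) = (x - 2)(x - 4) / [-1] = -x^2 + 6x - 8
L_2(x) = (x - 2)(x - 3) / [2] = (1/2)x^2 - (5/2)x + 3
h(x) = (-5)·L_0 + 8·L_1 + 5·L_2
  (-5)·L_0(x) = -(5/2)x^2 + (35/2)x - 30
  8·L_1(x) = -8x^2 + 48x - 64
  5·L_2(x) = (5/2)x^2 - (25/2)x + 15
Adding term by term: -8x^2 + 53x - 79

h(x) = -8x^2 + 53x - 79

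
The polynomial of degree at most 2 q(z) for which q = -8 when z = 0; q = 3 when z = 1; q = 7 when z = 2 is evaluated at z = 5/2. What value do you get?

51/8

Using Newton's divided-difference form:
q[0,1] = (3 - (-8)) / (1 - 0) = 11
q[1,2] = (7 - 3) / (2 - 1) = 4
q[0,1,2] = (4 - 11) / (2 - 0) = -7/2
q(5/2) = -8 + 11·(5/2) + (-7/2)·(5/2)·(3/2) = 51/8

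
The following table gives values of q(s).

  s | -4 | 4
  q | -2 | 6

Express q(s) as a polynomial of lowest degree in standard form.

L_0(s) = (s - 4) / [-8] = -(1/8)s + 1/2
L_1(s) = (s + 4) / [8] = (1/8)s + 1/2
q(s) = (-2)·L_0 + 6·L_1
  (-2)·L_0(s) = (1/4)s - 1
  6·L_1(s) = (3/4)s + 3
Adding term by term: s + 2

q(s) = s + 2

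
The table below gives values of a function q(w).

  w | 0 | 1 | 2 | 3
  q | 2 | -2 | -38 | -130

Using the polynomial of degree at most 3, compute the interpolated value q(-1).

-2

L_0(-1) = (-2)·(-3)·(-4)/[(-1)·(-2)·(-3)] = 4
L_1(-1) = (-1)·(-3)·(-4)/[(1)·(-1)·(-2)] = -6
L_2(-1) = (-1)·(-2)·(-4)/[(2)·(1)·(-1)] = 4
L_3(-1) = (-1)·(-2)·(-3)/[(3)·(2)·(1)] = -1
Sum: 2·(4) + (-2)·(-6) + (-38)·(4) + (-130)·(-1) = -2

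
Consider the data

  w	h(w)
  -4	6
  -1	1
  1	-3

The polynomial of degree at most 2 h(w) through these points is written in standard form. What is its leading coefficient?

-1/15

Build the Lagrange basis polynomials:
L_0(w) = (w + 1)(w - 1) / [15] = (1/15)w^2 - 1/15
L_1(w) = (w + 4)(w - 1) / [-6] = -(1/6)w^2 - (1/2)w + 2/3
L_2(w) = (w + 4)(w + 1) / [10] = (1/10)w^2 + (1/2)w + 2/5
h(w) = 6·L_0 + 1·L_1 + (-3)·L_2
Only the coefficient of w^2 is needed; take it from each L_i and combine:
6·(1/15) + 1·(-1/6) + (-3)·(1/10) = -1/15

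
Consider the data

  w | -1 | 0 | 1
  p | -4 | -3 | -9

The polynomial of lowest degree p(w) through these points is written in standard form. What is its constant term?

-3

L_0(w) = w(w - 1) / [2] = (1/2)w^2 - (1/2)w
L_1(w) = (w + 1)(w - 1) / [-1] = -w^2 + 1
L_2(w) = (w + 1)w / [2] = (1/2)w^2 + (1/2)w
p(w) = (-4)·L_0 + (-3)·L_1 + (-9)·L_2
Only the constant term is needed; take it from each L_i and combine:
(-4)·(0) + (-3)·(1) + (-9)·(0) = -3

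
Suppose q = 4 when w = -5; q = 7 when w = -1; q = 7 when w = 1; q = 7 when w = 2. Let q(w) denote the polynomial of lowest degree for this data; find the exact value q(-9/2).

L_0(-9/2) = (-7/2)·(-11/2)·(-13/2)/[(-4)·(-6)·(-7)] = 143/192
L_1(-9/2) = (1/2)·(-11/2)·(-13/2)/[(4)·(-2)·(-3)] = 143/192
L_2(-9/2) = (1/2)·(-7/2)·(-13/2)/[(6)·(2)·(-1)] = -91/96
L_3(-9/2) = (1/2)·(-7/2)·(-11/2)/[(7)·(3)·(1)] = 11/24
Sum: 4·(143/192) + 7·(143/192) + 7·(-91/96) + 7·(11/24) = 305/64

305/64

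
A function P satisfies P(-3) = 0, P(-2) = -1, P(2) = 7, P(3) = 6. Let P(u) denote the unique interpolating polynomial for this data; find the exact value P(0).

3

Using Newton's divided-difference form:
P[-3,-2] = (-1 - 0) / (-2 - (-3)) = -1
P[-2,2] = (7 - (-1)) / (2 - (-2)) = 2
P[2,3] = (6 - 7) / (3 - 2) = -1
P[-3,-2,2] = (2 - (-1)) / (2 - (-3)) = 3/5
P[-2,2,3] = (-1 - 2) / (3 - (-2)) = -3/5
P[-3,-2,2,3] = (-3/5 - 3/5) / (3 - (-3)) = -1/5
P(0) = 0 + (-1)·(3) + (3/5)·(3)·(2) + (-1/5)·(3)·(2)·(-2) = 3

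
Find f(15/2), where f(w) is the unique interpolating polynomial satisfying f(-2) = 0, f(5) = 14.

19

L_0(15/2) = (5/2)/[(-7)] = -5/14
L_1(15/2) = (19/2)/[(7)] = 19/14
Sum: 0 + 14·(19/14) = 19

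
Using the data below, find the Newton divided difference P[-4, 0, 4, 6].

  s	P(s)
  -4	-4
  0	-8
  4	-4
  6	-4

P[-4,0] = (-8 - (-4)) / (0 - (-4)) = -1
P[0,4] = (-4 - (-8)) / (4 - 0) = 1
P[4,6] = (-4 - (-4)) / (6 - 4) = 0
P[-4,0,4] = (1 - (-1)) / (4 - (-4)) = 1/4
P[0,4,6] = (0 - 1) / (6 - 0) = -1/6
P[-4,0,4,6] = (-1/6 - 1/4) / (6 - (-4)) = -1/24

-1/24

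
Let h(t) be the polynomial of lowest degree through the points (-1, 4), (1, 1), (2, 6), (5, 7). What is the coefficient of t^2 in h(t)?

59/18

L_0(t) = (t - 1)(t - 2)(t - 5) / [-36] = -(1/36)t^3 + (2/9)t^2 - (17/36)t + 5/18
L_1(t) = (t + 1)(t - 2)(t - 5) / [8] = (1/8)t^3 - (3/4)t^2 + (3/8)t + 5/4
L_2(t) = (t + 1)(t - 1)(t - 5) / [-9] = -(1/9)t^3 + (5/9)t^2 + (1/9)t - 5/9
L_3(t) = (t + 1)(t - 1)(t - 2) / [72] = (1/72)t^3 - (1/36)t^2 - (1/72)t + 1/36
h(t) = 4·L_0 + 1·L_1 + 6·L_2 + 7·L_3
Only the coefficient of t^2 is needed; take it from each L_i and combine:
4·(2/9) + 1·(-3/4) + 6·(5/9) + 7·(-1/36) = 59/18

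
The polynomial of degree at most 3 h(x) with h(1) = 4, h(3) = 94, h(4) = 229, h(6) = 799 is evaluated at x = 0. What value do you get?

L_0(0) = (-3)·(-4)·(-6)/[(-2)·(-3)·(-5)] = 12/5
L_1(0) = (-1)·(-4)·(-6)/[(2)·(-1)·(-3)] = -4
L_2(0) = (-1)·(-3)·(-6)/[(3)·(1)·(-2)] = 3
L_3(0) = (-1)·(-3)·(-4)/[(5)·(3)·(2)] = -2/5
Sum: 4·(12/5) + 94·(-4) + 229·(3) + 799·(-2/5) = 1

1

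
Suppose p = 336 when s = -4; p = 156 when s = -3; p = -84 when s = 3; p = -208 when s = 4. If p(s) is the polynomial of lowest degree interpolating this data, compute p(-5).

620

Evaluate each Lagrange basis at s = -5:
L_0(-5) = (-2)·(-8)·(-9)/[(-1)·(-7)·(-8)] = 18/7
L_1(-5) = (-1)·(-8)·(-9)/[(1)·(-6)·(-7)] = -12/7
L_2(-5) = (-1)·(-2)·(-9)/[(7)·(6)·(-1)] = 3/7
L_3(-5) = (-1)·(-2)·(-8)/[(8)·(7)·(1)] = -2/7
Sum: 336·(18/7) + 156·(-12/7) + (-84)·(3/7) + (-208)·(-2/7) = 620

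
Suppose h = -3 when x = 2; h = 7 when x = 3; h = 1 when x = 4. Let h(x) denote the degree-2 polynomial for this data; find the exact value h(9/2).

-8

L_0(9/2) = (3/2)·(1/2)/[(-1)·(-2)] = 3/8
L_1(9/2) = (5/2)·(1/2)/[(1)·(-1)] = -5/4
L_2(9/2) = (5/2)·(3/2)/[(2)·(1)] = 15/8
Sum: (-3)·(3/8) + 7·(-5/4) + 1·(15/8) = -8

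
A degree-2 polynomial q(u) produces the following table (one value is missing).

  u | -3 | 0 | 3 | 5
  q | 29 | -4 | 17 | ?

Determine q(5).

61

The 3 known values determine q uniquely (degree ≤ 2).
L_0(5) = (5)·(2)/[(-3)·(-6)] = 5/9
L_1(5) = (8)·(2)/[(3)·(-3)] = -16/9
L_2(5) = (8)·(5)/[(6)·(3)] = 20/9
Sum: 29·(5/9) + (-4)·(-16/9) + 17·(20/9) = 61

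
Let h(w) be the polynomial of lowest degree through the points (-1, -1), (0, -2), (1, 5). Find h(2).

20

Using Newton's divided-difference form:
h[-1,0] = (-2 - (-1)) / (0 - (-1)) = -1
h[0,1] = (5 - (-2)) / (1 - 0) = 7
h[-1,0,1] = (7 - (-1)) / (1 - (-1)) = 4
h(2) = -1 + (-1)·(3) + 4·(3)·(2) = 20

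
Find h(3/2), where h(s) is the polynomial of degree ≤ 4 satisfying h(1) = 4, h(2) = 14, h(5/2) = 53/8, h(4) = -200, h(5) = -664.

85/8

L_0(3/2) = (-1/2)·(-1)·(-5/2)·(-7/2)/[(-1)·(-3/2)·(-3)·(-4)] = 35/144
L_1(3/2) = (1/2)·(-1)·(-5/2)·(-7/2)/[(1)·(-1/2)·(-2)·(-3)] = 35/24
L_2(3/2) = (1/2)·(-1/2)·(-5/2)·(-7/2)/[(3/2)·(1/2)·(-3/2)·(-5/2)] = -7/9
L_3(3/2) = (1/2)·(-1/2)·(-1)·(-7/2)/[(3)·(2)·(3/2)·(-1)] = 7/72
L_4(3/2) = (1/2)·(-1/2)·(-1)·(-5/2)/[(4)·(3)·(5/2)·(1)] = -1/48
Sum: 4·(35/144) + 14·(35/24) + 53/8·(-7/9) + (-200)·(7/72) + (-664)·(-1/48) = 85/8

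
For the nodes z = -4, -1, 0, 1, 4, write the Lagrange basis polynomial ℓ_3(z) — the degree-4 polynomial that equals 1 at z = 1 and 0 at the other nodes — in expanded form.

ℓ_3(z) = -(1/30)z^4 - (1/30)z^3 + (8/15)z^2 + (8/15)z

ℓ_3(z) = (z + 4)(z + 1)z(z - 4) / [(5)·(2)·(1)·(-3)]
       = (z^4 + z^3 - 16z^2 - 16z) / (-30)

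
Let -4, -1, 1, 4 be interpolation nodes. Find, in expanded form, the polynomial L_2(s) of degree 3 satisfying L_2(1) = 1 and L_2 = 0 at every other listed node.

L_2(s) = -(1/30)s^3 - (1/30)s^2 + (8/15)s + 8/15

L_2(s) = (s + 4)(s + 1)(s - 4) / [(5)·(2)·(-3)]
       = (s^3 + s^2 - 16s - 16) / (-30)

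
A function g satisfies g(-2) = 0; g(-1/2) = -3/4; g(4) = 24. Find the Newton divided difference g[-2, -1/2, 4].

1

g[-2,-1/2] = (-3/4 - 0) / (-1/2 - (-2)) = -1/2
g[-1/2,4] = (24 - (-3/4)) / (4 - (-1/2)) = 11/2
g[-2,-1/2,4] = (11/2 - (-1/2)) / (4 - (-2)) = 1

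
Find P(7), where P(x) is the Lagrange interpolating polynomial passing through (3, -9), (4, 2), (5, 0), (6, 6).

Evaluate each Lagrange basis at x = 7:
L_0(7) = (3)·(2)·(1)/[(-1)·(-2)·(-3)] = -1
L_1(7) = (4)·(2)·(1)/[(1)·(-1)·(-2)] = 4
L_2(7) = (4)·(3)·(1)/[(2)·(1)·(-1)] = -6
L_3(7) = (4)·(3)·(2)/[(3)·(2)·(1)] = 4
Sum: (-9)·(-1) + 2·(4) + 0 + 6·(4) = 41

41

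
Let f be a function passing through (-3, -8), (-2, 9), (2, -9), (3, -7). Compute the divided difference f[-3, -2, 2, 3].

f[-3,-2] = (9 - (-8)) / (-2 - (-3)) = 17
f[-2,2] = (-9 - 9) / (2 - (-2)) = -9/2
f[2,3] = (-7 - (-9)) / (3 - 2) = 2
f[-3,-2,2] = (-9/2 - 17) / (2 - (-3)) = -43/10
f[-2,2,3] = (2 - (-9/2)) / (3 - (-2)) = 13/10
f[-3,-2,2,3] = (13/10 - (-43/10)) / (3 - (-3)) = 14/15

14/15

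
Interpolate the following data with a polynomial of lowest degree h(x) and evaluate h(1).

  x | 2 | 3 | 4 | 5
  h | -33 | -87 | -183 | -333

Using Newton's divided-difference form:
h[2,3] = (-87 - (-33)) / (3 - 2) = -54
h[3,4] = (-183 - (-87)) / (4 - 3) = -96
h[4,5] = (-333 - (-183)) / (5 - 4) = -150
h[2,3,4] = (-96 - (-54)) / (4 - 2) = -21
h[3,4,5] = (-150 - (-96)) / (5 - 3) = -27
h[2,3,4,5] = (-27 - (-21)) / (5 - 2) = -2
h(1) = -33 + (-54)·(-1) + (-21)·(-1)·(-2) + (-2)·(-1)·(-2)·(-3) = -9

-9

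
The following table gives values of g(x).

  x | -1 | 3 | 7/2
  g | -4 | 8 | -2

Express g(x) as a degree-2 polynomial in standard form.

g(x) = -(46/9)x^2 + (119/9)x + 43/3

L_0(x) = (x - 3)(x - 7/2) / [18] = (1/18)x^2 - (13/36)x + 7/12
L_1(x) = (x + 1)(x - 7/2) / [-2] = -(1/2)x^2 + (5/4)x + 7/4
L_2(x) = (x + 1)(x - 3) / [9/4] = (4/9)x^2 - (8/9)x - 4/3
g(x) = (-4)·L_0 + 8·L_1 + (-2)·L_2
  (-4)·L_0(x) = -(2/9)x^2 + (13/9)x - 7/3
  8·L_1(x) = -4x^2 + 10x + 14
  (-2)·L_2(x) = -(8/9)x^2 + (16/9)x + 8/3
Adding term by term: -(46/9)x^2 + (119/9)x + 43/3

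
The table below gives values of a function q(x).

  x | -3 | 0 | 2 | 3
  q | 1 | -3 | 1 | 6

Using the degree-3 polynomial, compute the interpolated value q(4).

Evaluate each Lagrange basis at x = 4:
L_0(4) = (4)·(2)·(1)/[(-3)·(-5)·(-6)] = -4/45
L_1(4) = (7)·(2)·(1)/[(3)·(-2)·(-3)] = 7/9
L_2(4) = (7)·(4)·(1)/[(5)·(2)·(-1)] = -14/5
L_3(4) = (7)·(4)·(2)/[(6)·(3)·(1)] = 28/9
Sum: 1·(-4/45) + (-3)·(7/9) + 1·(-14/5) + 6·(28/9) = 121/9

121/9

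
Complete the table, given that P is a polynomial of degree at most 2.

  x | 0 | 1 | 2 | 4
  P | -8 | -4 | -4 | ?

-16

The 3 known values determine P uniquely (degree ≤ 2).
Evaluate each Lagrange basis at x = 4:
L_0(4) = (3)·(2)/[(-1)·(-2)] = 3
L_1(4) = (4)·(2)/[(1)·(-1)] = -8
L_2(4) = (4)·(3)/[(2)·(1)] = 6
Sum: (-8)·(3) + (-4)·(-8) + (-4)·(6) = -16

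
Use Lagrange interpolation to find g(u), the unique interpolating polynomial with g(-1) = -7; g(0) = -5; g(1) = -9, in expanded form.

L_0(u) = u(u - 1) / [2] = (1/2)u^2 - (1/2)u
L_1(u) = (u + 1)(u - 1) / [-1] = -u^2 + 1
L_2(u) = (u + 1)u / [2] = (1/2)u^2 + (1/2)u
g(u) = (-7)·L_0 + (-5)·L_1 + (-9)·L_2
  (-7)·L_0(u) = -(7/2)u^2 + (7/2)u
  (-5)·L_1(u) = 5u^2 - 5
  (-9)·L_2(u) = -(9/2)u^2 - (9/2)u
Adding term by term: -3u^2 - u - 5

g(u) = -3u^2 - u - 5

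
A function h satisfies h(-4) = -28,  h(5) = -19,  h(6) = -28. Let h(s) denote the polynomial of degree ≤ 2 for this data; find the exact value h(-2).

-12

L_0(-2) = (-7)·(-8)/[(-9)·(-10)] = 28/45
L_1(-2) = (2)·(-8)/[(9)·(-1)] = 16/9
L_2(-2) = (2)·(-7)/[(10)·(1)] = -7/5
Sum: (-28)·(28/45) + (-19)·(16/9) + (-28)·(-7/5) = -12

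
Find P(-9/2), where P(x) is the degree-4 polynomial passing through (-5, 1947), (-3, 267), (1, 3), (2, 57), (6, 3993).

20607/16

Evaluate each Lagrange basis at x = -9/2:
L_0(-9/2) = (-3/2)·(-11/2)·(-13/2)·(-21/2)/[(-2)·(-6)·(-7)·(-11)] = 39/64
L_1(-9/2) = (1/2)·(-11/2)·(-13/2)·(-21/2)/[(2)·(-4)·(-5)·(-9)] = 1001/1920
L_2(-9/2) = (1/2)·(-3/2)·(-13/2)·(-21/2)/[(6)·(4)·(-1)·(-5)] = -273/640
L_3(-9/2) = (1/2)·(-3/2)·(-11/2)·(-21/2)/[(7)·(5)·(1)·(-4)] = 99/320
L_4(-9/2) = (1/2)·(-3/2)·(-11/2)·(-13/2)/[(11)·(9)·(5)·(4)] = -13/960
Sum: 1947·(39/64) + 267·(1001/1920) + 3·(-273/640) + 57·(99/320) + 3993·(-13/960) = 20607/16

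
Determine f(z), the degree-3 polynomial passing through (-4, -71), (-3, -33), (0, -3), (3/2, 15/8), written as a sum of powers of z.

f(z) = z^3 + z - 3

L_0(z) = (z + 3)z(z - 3/2) / [-22] = -(1/22)z^3 - (3/44)z^2 + (9/44)z
L_1(z) = (z + 4)z(z - 3/2) / [27/2] = (2/27)z^3 + (5/27)z^2 - (4/9)z
L_2(z) = (z + 4)(z + 3)(z - 3/2) / [-18] = -(1/18)z^3 - (11/36)z^2 - (1/12)z + 1
L_3(z) = (z + 4)(z + 3)z / [297/8] = (8/297)z^3 + (56/297)z^2 + (32/99)z
f(z) = (-71)·L_0 + (-33)·L_1 + (-3)·L_2 + (15/8)·L_3
  (-71)·L_0(z) = (71/22)z^3 + (213/44)z^2 - (639/44)z
  (-33)·L_1(z) = -(22/9)z^3 - (55/9)z^2 + (44/3)z
  (-3)·L_2(z) = (1/6)z^3 + (11/12)z^2 + (1/4)z - 3
  (15/8)·L_3(z) = (5/99)z^3 + (35/99)z^2 + (20/33)z
Adding term by term: z^3 + z - 3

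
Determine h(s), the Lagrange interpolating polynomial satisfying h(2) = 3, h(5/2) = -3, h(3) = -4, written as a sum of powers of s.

L_0(s) = (s - 5/2)(s - 3) / [1/2] = 2s^2 - 11s + 15
L_1(s) = (s - 2)(s - 3) / [-1/4] = -4s^2 + 20s - 24
L_2(s) = (s - 2)(s - 5/2) / [1/2] = 2s^2 - 9s + 10
h(s) = 3·L_0 + (-3)·L_1 + (-4)·L_2
  3·L_0(s) = 6s^2 - 33s + 45
  (-3)·L_1(s) = 12s^2 - 60s + 72
  (-4)·L_2(s) = -8s^2 + 36s - 40
Adding term by term: 10s^2 - 57s + 77

h(s) = 10s^2 - 57s + 77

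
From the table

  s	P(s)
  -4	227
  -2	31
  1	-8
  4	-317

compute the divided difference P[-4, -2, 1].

P[-4,-2] = (31 - 227) / (-2 - (-4)) = -98
P[-2,1] = (-8 - 31) / (1 - (-2)) = -13
P[-4,-2,1] = (-13 - (-98)) / (1 - (-4)) = 17

17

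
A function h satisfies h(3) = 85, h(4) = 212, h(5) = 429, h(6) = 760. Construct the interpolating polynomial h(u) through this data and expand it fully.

h(u) = 4u^3 - 3u^2 + 4

Newton's divided differences:
h[3,4] = (212 - 85) / (4 - 3) = 127
h[4,5] = (429 - 212) / (5 - 4) = 217
h[5,6] = (760 - 429) / (6 - 5) = 331
h[3,4,5] = (217 - 127) / (5 - 3) = 45
h[4,5,6] = (331 - 217) / (6 - 4) = 57
h[3,4,5,6] = (57 - 45) / (6 - 3) = 4
h(u) = 85 + 127·(u - 3) + 45·(u - 3)(u - 4) + 4·(u - 3)(u - 4)(u - 5)
Expanding: h(u) = 4u^3 - 3u^2 + 4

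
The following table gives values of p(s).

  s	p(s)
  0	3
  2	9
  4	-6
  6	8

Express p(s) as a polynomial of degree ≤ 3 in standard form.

Build the Lagrange basis polynomials:
L_0(s) = (s - 2)(s - 4)(s - 6) / [-48] = -(1/48)s^3 + (1/4)s^2 - (11/12)s + 1
L_1(s) = s(s - 4)(s - 6) / [16] = (1/16)s^3 - (5/8)s^2 + (3/2)s
L_2(s) = s(s - 2)(s - 6) / [-16] = -(1/16)s^3 + (1/2)s^2 - (3/4)s
L_3(s) = s(s - 2)(s - 4) / [48] = (1/48)s^3 - (1/8)s^2 + (1/6)s
p(s) = 3·L_0 + 9·L_1 + (-6)·L_2 + 8·L_3
  3·L_0(s) = -(1/16)s^3 + (3/4)s^2 - (11/4)s + 3
  9·L_1(s) = (9/16)s^3 - (45/8)s^2 + (27/2)s
  (-6)·L_2(s) = (3/8)s^3 - 3s^2 + (9/2)s
  8·L_3(s) = (1/6)s^3 - s^2 + (4/3)s
Adding term by term: (25/24)s^3 - (71/8)s^2 + (199/12)s + 3

p(s) = (25/24)s^3 - (71/8)s^2 + (199/12)s + 3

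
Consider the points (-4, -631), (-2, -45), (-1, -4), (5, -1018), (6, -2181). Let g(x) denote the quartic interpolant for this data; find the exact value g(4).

L_0(4) = (6)·(5)·(-1)·(-2)/[(-2)·(-3)·(-9)·(-10)] = 1/9
L_1(4) = (8)·(5)·(-1)·(-2)/[(2)·(-1)·(-7)·(-8)] = -5/7
L_2(4) = (8)·(6)·(-1)·(-2)/[(3)·(1)·(-6)·(-7)] = 16/21
L_3(4) = (8)·(6)·(5)·(-2)/[(9)·(7)·(6)·(-1)] = 80/63
L_4(4) = (8)·(6)·(5)·(-1)/[(10)·(8)·(7)·(1)] = -3/7
Sum: (-631)·(1/9) + (-45)·(-5/7) + (-4)·(16/21) + (-1018)·(80/63) + (-2181)·(-3/7) = -399

-399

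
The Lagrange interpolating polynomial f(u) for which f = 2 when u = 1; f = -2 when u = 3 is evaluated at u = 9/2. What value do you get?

Evaluate each Lagrange basis at u = 9/2:
L_0(9/2) = (3/2)/[(-2)] = -3/4
L_1(9/2) = (7/2)/[(2)] = 7/4
Sum: 2·(-3/4) + (-2)·(7/4) = -5

-5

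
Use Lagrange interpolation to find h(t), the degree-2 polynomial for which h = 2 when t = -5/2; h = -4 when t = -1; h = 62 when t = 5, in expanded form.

Build the Lagrange basis polynomials:
L_0(t) = (t + 1)(t - 5) / [45/4] = (4/45)t^2 - (16/45)t - 4/9
L_1(t) = (t + 5/2)(t - 5) / [-9] = -(1/9)t^2 + (5/18)t + 25/18
L_2(t) = (t + 5/2)(t + 1) / [45] = (1/45)t^2 + (7/90)t + 1/18
h(t) = 2·L_0 + (-4)·L_1 + 62·L_2
  2·L_0(t) = (8/45)t^2 - (32/45)t - 8/9
  (-4)·L_1(t) = (4/9)t^2 - (10/9)t - 50/9
  62·L_2(t) = (62/45)t^2 + (217/45)t + 31/9
Adding term by term: 2t^2 + 3t - 3

h(t) = 2t^2 + 3t - 3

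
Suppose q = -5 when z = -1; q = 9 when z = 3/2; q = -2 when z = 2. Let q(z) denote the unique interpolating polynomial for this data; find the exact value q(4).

-92

Using Newton's divided-difference form:
q[-1,3/2] = (9 - (-5)) / (3/2 - (-1)) = 28/5
q[3/2,2] = (-2 - 9) / (2 - 3/2) = -22
q[-1,3/2,2] = (-22 - 28/5) / (2 - (-1)) = -46/5
q(4) = -5 + (28/5)·(5) + (-46/5)·(5)·(5/2) = -92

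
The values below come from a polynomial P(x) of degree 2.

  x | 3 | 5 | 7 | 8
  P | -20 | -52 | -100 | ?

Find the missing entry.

-130

The 3 known values determine P uniquely (degree ≤ 2).
L_0(8) = (3)·(1)/[(-2)·(-4)] = 3/8
L_1(8) = (5)·(1)/[(2)·(-2)] = -5/4
L_2(8) = (5)·(3)/[(4)·(2)] = 15/8
Sum: (-20)·(3/8) + (-52)·(-5/4) + (-100)·(15/8) = -130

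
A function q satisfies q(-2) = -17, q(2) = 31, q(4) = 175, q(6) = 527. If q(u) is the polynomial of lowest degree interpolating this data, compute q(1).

7

Using Newton's divided-difference form:
q[-2,2] = (31 - (-17)) / (2 - (-2)) = 12
q[2,4] = (175 - 31) / (4 - 2) = 72
q[4,6] = (527 - 175) / (6 - 4) = 176
q[-2,2,4] = (72 - 12) / (4 - (-2)) = 10
q[2,4,6] = (176 - 72) / (6 - 2) = 26
q[-2,2,4,6] = (26 - 10) / (6 - (-2)) = 2
q(1) = -17 + 12·(3) + 10·(3)·(-1) + 2·(3)·(-1)·(-3) = 7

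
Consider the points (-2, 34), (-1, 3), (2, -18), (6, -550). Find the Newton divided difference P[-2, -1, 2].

P[-2,-1] = (3 - 34) / (-1 - (-2)) = -31
P[-1,2] = (-18 - 3) / (2 - (-1)) = -7
P[-2,-1,2] = (-7 - (-31)) / (2 - (-2)) = 6

6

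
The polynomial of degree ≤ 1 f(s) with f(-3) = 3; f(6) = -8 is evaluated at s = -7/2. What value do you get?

65/18

Evaluate each Lagrange basis at s = -7/2:
L_0(-7/2) = (-19/2)/[(-9)] = 19/18
L_1(-7/2) = (-1/2)/[(9)] = -1/18
Sum: 3·(19/18) + (-8)·(-1/18) = 65/18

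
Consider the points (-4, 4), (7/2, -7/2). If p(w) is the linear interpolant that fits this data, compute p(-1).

L_0(-1) = (-9/2)/[(-15/2)] = 3/5
L_1(-1) = (3)/[(15/2)] = 2/5
Sum: 4·(3/5) + (-7/2)·(2/5) = 1

1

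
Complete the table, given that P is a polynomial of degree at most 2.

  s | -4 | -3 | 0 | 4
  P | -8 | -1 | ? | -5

The 3 known values determine P uniquely (degree ≤ 2).
L_0(0) = (3)·(-4)/[(-1)·(-8)] = -3/2
L_1(0) = (4)·(-4)/[(1)·(-7)] = 16/7
L_2(0) = (4)·(3)/[(8)·(7)] = 3/14
Sum: (-8)·(-3/2) + (-1)·(16/7) + (-5)·(3/14) = 121/14

121/14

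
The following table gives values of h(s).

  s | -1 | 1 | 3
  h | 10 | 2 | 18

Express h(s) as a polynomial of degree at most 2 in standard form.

L_0(s) = (s - 1)(s - 3) / [8] = (1/8)s^2 - (1/2)s + 3/8
L_1(s) = (s + 1)(s - 3) / [-4] = -(1/4)s^2 + (1/2)s + 3/4
L_2(s) = (s + 1)(s - 1) / [8] = (1/8)s^2 - 1/8
h(s) = 10·L_0 + 2·L_1 + 18·L_2
  10·L_0(s) = (5/4)s^2 - 5s + 15/4
  2·L_1(s) = -(1/2)s^2 + s + 3/2
  18·L_2(s) = (9/4)s^2 - 9/4
Adding term by term: 3s^2 - 4s + 3

h(s) = 3s^2 - 4s + 3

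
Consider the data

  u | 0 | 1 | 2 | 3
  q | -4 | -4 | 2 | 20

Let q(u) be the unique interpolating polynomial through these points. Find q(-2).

-10

L_0(-2) = (-3)·(-4)·(-5)/[(-1)·(-2)·(-3)] = 10
L_1(-2) = (-2)·(-4)·(-5)/[(1)·(-1)·(-2)] = -20
L_2(-2) = (-2)·(-3)·(-5)/[(2)·(1)·(-1)] = 15
L_3(-2) = (-2)·(-3)·(-4)/[(3)·(2)·(1)] = -4
Sum: (-4)·(10) + (-4)·(-20) + 2·(15) + 20·(-4) = -10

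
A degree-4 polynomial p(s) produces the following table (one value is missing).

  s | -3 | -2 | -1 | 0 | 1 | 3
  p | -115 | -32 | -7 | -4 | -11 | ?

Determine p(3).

-127

The 5 known values determine p uniquely (degree ≤ 4).
Evaluate each Lagrange basis at s = 3:
L_0(3) = (5)·(4)·(3)·(2)/[(-1)·(-2)·(-3)·(-4)] = 5
L_1(3) = (6)·(4)·(3)·(2)/[(1)·(-1)·(-2)·(-3)] = -24
L_2(3) = (6)·(5)·(3)·(2)/[(2)·(1)·(-1)·(-2)] = 45
L_3(3) = (6)·(5)·(4)·(2)/[(3)·(2)·(1)·(-1)] = -40
L_4(3) = (6)·(5)·(4)·(3)/[(4)·(3)·(2)·(1)] = 15
Sum: (-115)·(5) + (-32)·(-24) + (-7)·(45) + (-4)·(-40) + (-11)·(15) = -127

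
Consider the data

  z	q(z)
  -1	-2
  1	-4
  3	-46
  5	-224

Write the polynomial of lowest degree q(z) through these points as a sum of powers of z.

Build the Lagrange basis polynomials:
L_0(z) = (z - 1)(z - 3)(z - 5) / [-48] = -(1/48)z^3 + (3/16)z^2 - (23/48)z + 5/16
L_1(z) = (z + 1)(z - 3)(z - 5) / [16] = (1/16)z^3 - (7/16)z^2 + (7/16)z + 15/16
L_2(z) = (z + 1)(z - 1)(z - 5) / [-16] = -(1/16)z^3 + (5/16)z^2 + (1/16)z - 5/16
L_3(z) = (z + 1)(z - 1)(z - 3) / [48] = (1/48)z^3 - (1/16)z^2 - (1/48)z + 1/16
q(z) = (-2)·L_0 + (-4)·L_1 + (-46)·L_2 + (-224)·L_3
  (-2)·L_0(z) = (1/24)z^3 - (3/8)z^2 + (23/24)z - 5/8
  (-4)·L_1(z) = -(1/4)z^3 + (7/4)z^2 - (7/4)z - 15/4
  (-46)·L_2(z) = (23/8)z^3 - (115/8)z^2 - (23/8)z + 115/8
  (-224)·L_3(z) = -(14/3)z^3 + 14z^2 + (14/3)z - 14
Adding term by term: -2z^3 + z^2 + z - 4

q(z) = -2z^3 + z^2 + z - 4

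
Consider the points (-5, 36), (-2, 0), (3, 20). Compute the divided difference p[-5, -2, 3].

2

p[-5,-2] = (0 - 36) / (-2 - (-5)) = -12
p[-2,3] = (20 - 0) / (3 - (-2)) = 4
p[-5,-2,3] = (4 - (-12)) / (3 - (-5)) = 2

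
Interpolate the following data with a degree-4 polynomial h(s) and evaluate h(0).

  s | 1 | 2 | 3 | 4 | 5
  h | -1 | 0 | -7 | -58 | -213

L_0(0) = (-2)·(-3)·(-4)·(-5)/[(-1)·(-2)·(-3)·(-4)] = 5
L_1(0) = (-1)·(-3)·(-4)·(-5)/[(1)·(-1)·(-2)·(-3)] = -10
L_2(0) = (-1)·(-2)·(-4)·(-5)/[(2)·(1)·(-1)·(-2)] = 10
L_3(0) = (-1)·(-2)·(-3)·(-5)/[(3)·(2)·(1)·(-1)] = -5
L_4(0) = (-1)·(-2)·(-3)·(-4)/[(4)·(3)·(2)·(1)] = 1
Sum: (-1)·(5) + 0 + (-7)·(10) + (-58)·(-5) + (-213)·(1) = 2

2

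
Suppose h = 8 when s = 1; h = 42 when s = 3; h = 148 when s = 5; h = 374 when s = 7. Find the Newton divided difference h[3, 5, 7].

h[3,5] = (148 - 42) / (5 - 3) = 53
h[5,7] = (374 - 148) / (7 - 5) = 113
h[3,5,7] = (113 - 53) / (7 - 3) = 15

15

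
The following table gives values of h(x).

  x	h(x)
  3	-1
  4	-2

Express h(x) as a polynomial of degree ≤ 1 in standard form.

h(x) = -x + 2

L_0(x) = (x - 4) / [-1] = -x + 4
L_1(x) = (x - 3) / [1] = x - 3
h(x) = (-1)·L_0 + (-2)·L_1
  (-1)·L_0(x) = x - 4
  (-2)·L_1(x) = -2x + 6
Adding term by term: -x + 2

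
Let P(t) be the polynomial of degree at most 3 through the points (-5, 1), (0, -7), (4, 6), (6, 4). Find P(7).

L_0(7) = (7)·(3)·(1)/[(-5)·(-9)·(-11)] = -7/165
L_1(7) = (12)·(3)·(1)/[(5)·(-4)·(-6)] = 3/10
L_2(7) = (12)·(7)·(1)/[(9)·(4)·(-2)] = -7/6
L_3(7) = (12)·(7)·(3)/[(11)·(6)·(2)] = 21/11
Sum: 1·(-7/165) + (-7)·(3/10) + 6·(-7/6) + 4·(21/11) = -497/330

-497/330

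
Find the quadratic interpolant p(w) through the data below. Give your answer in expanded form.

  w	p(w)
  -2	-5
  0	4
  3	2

L_0(w) = w(w - 3) / [10] = (1/10)w^2 - (3/10)w
L_1(w) = (w + 2)(w - 3) / [-6] = -(1/6)w^2 + (1/6)w + 1
L_2(w) = (w + 2)w / [15] = (1/15)w^2 + (2/15)w
p(w) = (-5)·L_0 + 4·L_1 + 2·L_2
  (-5)·L_0(w) = -(1/2)w^2 + (3/2)w
  4·L_1(w) = -(2/3)w^2 + (2/3)w + 4
  2·L_2(w) = (2/15)w^2 + (4/15)w
Adding term by term: -(31/30)w^2 + (73/30)w + 4

p(w) = -(31/30)w^2 + (73/30)w + 4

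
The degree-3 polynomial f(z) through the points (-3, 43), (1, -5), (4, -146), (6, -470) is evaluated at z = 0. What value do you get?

Evaluate each Lagrange basis at z = 0:
L_0(0) = (-1)·(-4)·(-6)/[(-4)·(-7)·(-9)] = 2/21
L_1(0) = (3)·(-4)·(-6)/[(4)·(-3)·(-5)] = 6/5
L_2(0) = (3)·(-1)·(-6)/[(7)·(3)·(-2)] = -3/7
L_3(0) = (3)·(-1)·(-4)/[(9)·(5)·(2)] = 2/15
Sum: 43·(2/21) + (-5)·(6/5) + (-146)·(-3/7) + (-470)·(2/15) = -2

-2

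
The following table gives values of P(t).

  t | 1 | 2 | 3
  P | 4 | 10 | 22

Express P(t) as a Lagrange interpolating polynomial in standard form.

P(t) = 3t^2 - 3t + 4

Build the Lagrange basis polynomials:
L_0(t) = (t - 2)(t - 3) / [2] = (1/2)t^2 - (5/2)t + 3
L_1(t) = (t - 1)(t - 3) / [-1] = -t^2 + 4t - 3
L_2(t) = (t - 1)(t - 2) / [2] = (1/2)t^2 - (3/2)t + 1
P(t) = 4·L_0 + 10·L_1 + 22·L_2
  4·L_0(t) = 2t^2 - 10t + 12
  10·L_1(t) = -10t^2 + 40t - 30
  22·L_2(t) = 11t^2 - 33t + 22
Adding term by term: 3t^2 - 3t + 4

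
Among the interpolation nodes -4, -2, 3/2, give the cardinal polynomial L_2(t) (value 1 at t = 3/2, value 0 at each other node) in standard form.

L_2(t) = (t + 4)(t + 2) / [(11/2)·(7/2)]
       = (t^2 + 6t + 8) / (77/4)

L_2(t) = (4/77)t^2 + (24/77)t + 32/77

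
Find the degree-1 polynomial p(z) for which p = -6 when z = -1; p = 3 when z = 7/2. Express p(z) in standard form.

L_0(z) = (z - 7/2) / [-9/2] = -(2/9)z + 7/9
L_1(z) = (z + 1) / [9/2] = (2/9)z + 2/9
p(z) = (-6)·L_0 + 3·L_1
  (-6)·L_0(z) = (4/3)z - 14/3
  3·L_1(z) = (2/3)z + 2/3
Adding term by term: 2z - 4

p(z) = 2z - 4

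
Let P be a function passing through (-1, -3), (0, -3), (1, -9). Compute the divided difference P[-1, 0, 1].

P[-1,0] = (-3 - (-3)) / (0 - (-1)) = 0
P[0,1] = (-9 - (-3)) / (1 - 0) = -6
P[-1,0,1] = (-6 - 0) / (1 - (-1)) = -3

-3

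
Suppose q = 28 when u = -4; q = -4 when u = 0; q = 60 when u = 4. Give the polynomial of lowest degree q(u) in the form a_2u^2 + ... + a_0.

q(u) = 3u^2 + 4u - 4

L_0(u) = u(u - 4) / [32] = (1/32)u^2 - (1/8)u
L_1(u) = (u + 4)(u - 4) / [-16] = -(1/16)u^2 + 1
L_2(u) = (u + 4)u / [32] = (1/32)u^2 + (1/8)u
q(u) = 28·L_0 + (-4)·L_1 + 60·L_2
  28·L_0(u) = (7/8)u^2 - (7/2)u
  (-4)·L_1(u) = (1/4)u^2 - 4
  60·L_2(u) = (15/8)u^2 + (15/2)u
Adding term by term: 3u^2 + 4u - 4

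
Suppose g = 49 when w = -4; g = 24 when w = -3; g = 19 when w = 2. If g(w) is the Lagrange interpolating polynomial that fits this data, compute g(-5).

82

Evaluate each Lagrange basis at w = -5:
L_0(-5) = (-2)·(-7)/[(-1)·(-6)] = 7/3
L_1(-5) = (-1)·(-7)/[(1)·(-5)] = -7/5
L_2(-5) = (-1)·(-2)/[(6)·(5)] = 1/15
Sum: 49·(7/3) + 24·(-7/5) + 19·(1/15) = 82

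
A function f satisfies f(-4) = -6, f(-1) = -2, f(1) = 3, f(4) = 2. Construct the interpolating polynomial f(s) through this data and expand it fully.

f(s) = -(1/10)s^3 - (1/6)s^2 + (13/5)s + 2/3

Newton's divided differences:
f[-4,-1] = (-2 - (-6)) / (-1 - (-4)) = 4/3
f[-1,1] = (3 - (-2)) / (1 - (-1)) = 5/2
f[1,4] = (2 - 3) / (4 - 1) = -1/3
f[-4,-1,1] = (5/2 - 4/3) / (1 - (-4)) = 7/30
f[-1,1,4] = (-1/3 - 5/2) / (4 - (-1)) = -17/30
f[-4,-1,1,4] = (-17/30 - 7/30) / (4 - (-4)) = -1/10
f(s) = -6 + (4/3)·(s + 4) + (7/30)·(s + 4)(s + 1) + (-1/10)·(s + 4)(s + 1)(s - 1)
Expanding: f(s) = -(1/10)s^3 - (1/6)s^2 + (13/5)s + 2/3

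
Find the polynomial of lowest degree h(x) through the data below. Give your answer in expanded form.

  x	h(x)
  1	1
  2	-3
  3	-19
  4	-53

h(x) = -x^3 + 3x - 1

L_0(x) = (x - 2)(x - 3)(x - 4) / [-6] = -(1/6)x^3 + (3/2)x^2 - (13/3)x + 4
L_1(x) = (x - 1)(x - 3)(x - 4) / [2] = (1/2)x^3 - 4x^2 + (19/2)x - 6
L_2(x) = (x - 1)(x - 2)(x - 4) / [-2] = -(1/2)x^3 + (7/2)x^2 - 7x + 4
L_3(x) = (x - 1)(x - 2)(x - 3) / [6] = (1/6)x^3 - x^2 + (11/6)x - 1
h(x) = 1·L_0 + (-3)·L_1 + (-19)·L_2 + (-53)·L_3
  1·L_0(x) = -(1/6)x^3 + (3/2)x^2 - (13/3)x + 4
  (-3)·L_1(x) = -(3/2)x^3 + 12x^2 - (57/2)x + 18
  (-19)·L_2(x) = (19/2)x^3 - (133/2)x^2 + 133x - 76
  (-53)·L_3(x) = -(53/6)x^3 + 53x^2 - (583/6)x + 53
Adding term by term: -x^3 + 3x - 1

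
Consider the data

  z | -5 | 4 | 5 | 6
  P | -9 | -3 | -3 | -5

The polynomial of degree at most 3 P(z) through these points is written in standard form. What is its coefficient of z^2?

3/11

L_0(z) = (z - 4)(z - 5)(z - 6) / [-990] = -(1/990)z^3 + (1/66)z^2 - (37/495)z + 4/33
L_1(z) = (z + 5)(z - 5)(z - 6) / [18] = (1/18)z^3 - (1/3)z^2 - (25/18)z + 25/3
L_2(z) = (z + 5)(z - 4)(z - 6) / [-10] = -(1/10)z^3 + (1/2)z^2 + (13/5)z - 12
L_3(z) = (z + 5)(z - 4)(z - 5) / [22] = (1/22)z^3 - (2/11)z^2 - (25/22)z + 50/11
P(z) = (-9)·L_0 + (-3)·L_1 + (-3)·L_2 + (-5)·L_3
Only the coefficient of z^2 is needed; take it from each L_i and combine:
(-9)·(1/66) + (-3)·(-1/3) + (-3)·(1/2) + (-5)·(-2/11) = 3/11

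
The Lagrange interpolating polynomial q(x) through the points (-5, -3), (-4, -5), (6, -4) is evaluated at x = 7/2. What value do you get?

-689/88

L_0(7/2) = (15/2)·(-5/2)/[(-1)·(-11)] = -75/44
L_1(7/2) = (17/2)·(-5/2)/[(1)·(-10)] = 17/8
L_2(7/2) = (17/2)·(15/2)/[(11)·(10)] = 51/88
Sum: (-3)·(-75/44) + (-5)·(17/8) + (-4)·(51/88) = -689/88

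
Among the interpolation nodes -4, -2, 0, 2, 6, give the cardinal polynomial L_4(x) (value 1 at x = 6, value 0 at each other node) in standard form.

L_4(x) = (1/1920)x^4 + (1/480)x^3 - (1/480)x^2 - (1/120)x

L_4(x) = (x + 4)(x + 2)x(x - 2) / [(10)·(8)·(6)·(4)]
       = (x^4 + 4x^3 - 4x^2 - 16x) / (1920)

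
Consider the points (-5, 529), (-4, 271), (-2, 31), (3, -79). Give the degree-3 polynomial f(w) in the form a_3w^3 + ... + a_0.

L_0(w) = (w + 4)(w + 2)(w - 3) / [-24] = -(1/24)w^3 - (1/8)w^2 + (5/12)w + 1
L_1(w) = (w + 5)(w + 2)(w - 3) / [14] = (1/14)w^3 + (2/7)w^2 - (11/14)w - 15/7
L_2(w) = (w + 5)(w + 4)(w - 3) / [-30] = -(1/30)w^3 - (1/5)w^2 + (7/30)w + 2
L_3(w) = (w + 5)(w + 4)(w + 2) / [280] = (1/280)w^3 + (11/280)w^2 + (19/140)w + 1/7
f(w) = 529·L_0 + 271·L_1 + 31·L_2 + (-79)·L_3
  529·L_0(w) = -(529/24)w^3 - (529/8)w^2 + (2645/12)w + 529
  271·L_1(w) = (271/14)w^3 + (542/7)w^2 - (2981/14)w - 4065/7
  31·L_2(w) = -(31/30)w^3 - (31/5)w^2 + (217/30)w + 62
  (-79)·L_3(w) = -(79/280)w^3 - (869/280)w^2 - (1501/140)w - 79/7
Adding term by term: -4w^3 + 2w^2 + 4w - 1

f(w) = -4w^3 + 2w^2 + 4w - 1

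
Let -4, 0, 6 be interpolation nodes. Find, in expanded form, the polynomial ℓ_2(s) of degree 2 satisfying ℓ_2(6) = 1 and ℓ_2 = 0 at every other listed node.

ℓ_2(s) = (1/60)s^2 + (1/15)s

ℓ_2(s) = (s + 4)s / [(10)·(6)]
       = (s^2 + 4s) / (60)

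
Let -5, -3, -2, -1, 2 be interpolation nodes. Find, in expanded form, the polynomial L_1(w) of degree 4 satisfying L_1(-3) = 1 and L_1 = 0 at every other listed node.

L_1(w) = -(1/20)w^4 - (3/10)w^3 - (1/20)w^2 + (6/5)w + 1

L_1(w) = (w + 5)(w + 2)(w + 1)(w - 2) / [(2)·(-1)·(-2)·(-5)]
       = (w^4 + 6w^3 + w^2 - 24w - 20) / (-20)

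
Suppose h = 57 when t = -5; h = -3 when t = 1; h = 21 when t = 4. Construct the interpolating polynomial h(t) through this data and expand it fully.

h(t) = 2t^2 - 2t - 3

L_0(t) = (t - 1)(t - 4) / [54] = (1/54)t^2 - (5/54)t + 2/27
L_1(t) = (t + 5)(t - 4) / [-18] = -(1/18)t^2 - (1/18)t + 10/9
L_2(t) = (t + 5)(t - 1) / [27] = (1/27)t^2 + (4/27)t - 5/27
h(t) = 57·L_0 + (-3)·L_1 + 21·L_2
  57·L_0(t) = (19/18)t^2 - (95/18)t + 38/9
  (-3)·L_1(t) = (1/6)t^2 + (1/6)t - 10/3
  21·L_2(t) = (7/9)t^2 + (28/9)t - 35/9
Adding term by term: 2t^2 - 2t - 3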